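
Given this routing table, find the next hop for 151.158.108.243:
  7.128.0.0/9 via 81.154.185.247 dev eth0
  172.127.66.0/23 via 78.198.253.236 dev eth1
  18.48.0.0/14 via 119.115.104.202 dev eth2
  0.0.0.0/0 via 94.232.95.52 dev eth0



Longest prefix match for 151.158.108.243:
  /9 7.128.0.0: no
  /23 172.127.66.0: no
  /14 18.48.0.0: no
  /0 0.0.0.0: MATCH
Selected: next-hop 94.232.95.52 via eth0 (matched /0)


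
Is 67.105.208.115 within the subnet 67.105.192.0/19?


Subnet network: 67.105.192.0
Test IP AND mask: 67.105.192.0
Yes, 67.105.208.115 is in 67.105.192.0/19


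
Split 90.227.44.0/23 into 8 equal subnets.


New prefix = 23 + 3 = 26
Each subnet has 64 addresses
  90.227.44.0/26
  90.227.44.64/26
  90.227.44.128/26
  90.227.44.192/26
  90.227.45.0/26
  90.227.45.64/26
  90.227.45.128/26
  90.227.45.192/26
Subnets: 90.227.44.0/26, 90.227.44.64/26, 90.227.44.128/26, 90.227.44.192/26, 90.227.45.0/26, 90.227.45.64/26, 90.227.45.128/26, 90.227.45.192/26


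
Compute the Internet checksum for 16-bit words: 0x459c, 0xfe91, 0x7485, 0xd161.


Sum all words (with carry folding):
+ 0x459c = 0x459c
+ 0xfe91 = 0x442e
+ 0x7485 = 0xb8b3
+ 0xd161 = 0x8a15
One's complement: ~0x8a15
Checksum = 0x75ea


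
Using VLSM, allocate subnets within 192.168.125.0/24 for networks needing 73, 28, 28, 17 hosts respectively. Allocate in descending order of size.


73 hosts -> /25 (126 usable): 192.168.125.0/25
28 hosts -> /27 (30 usable): 192.168.125.128/27
28 hosts -> /27 (30 usable): 192.168.125.160/27
17 hosts -> /27 (30 usable): 192.168.125.192/27
Allocation: 192.168.125.0/25 (73 hosts, 126 usable); 192.168.125.128/27 (28 hosts, 30 usable); 192.168.125.160/27 (28 hosts, 30 usable); 192.168.125.192/27 (17 hosts, 30 usable)


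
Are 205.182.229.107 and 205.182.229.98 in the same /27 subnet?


Mask: 255.255.255.224
205.182.229.107 AND mask = 205.182.229.96
205.182.229.98 AND mask = 205.182.229.96
Yes, same subnet (205.182.229.96)


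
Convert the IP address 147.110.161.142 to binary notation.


147 = 10010011
110 = 01101110
161 = 10100001
142 = 10001110
Binary: 10010011.01101110.10100001.10001110


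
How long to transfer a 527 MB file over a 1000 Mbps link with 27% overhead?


Effective throughput = 1000 * (1 - 27/100) = 730 Mbps
File size in Mb = 527 * 8 = 4216 Mb
Time = 4216 / 730
Time = 5.7753 seconds


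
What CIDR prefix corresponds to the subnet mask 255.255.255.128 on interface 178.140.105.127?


Binary: 11111111.11111111.11111111.10000000
Count leading 1s
Prefix: /25


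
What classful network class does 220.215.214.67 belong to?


First octet: 220
Binary: 11011100
110xxxxx -> Class C (192-223)
Class C, default mask 255.255.255.0 (/24)


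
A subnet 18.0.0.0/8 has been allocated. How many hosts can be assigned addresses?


Host bits = 32 - 8 = 24
Total addresses = 2^24 = 16777216
Usable = total - 2 (network and broadcast)
Usable hosts: 16777214


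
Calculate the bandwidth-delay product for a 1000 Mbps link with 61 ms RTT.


BDP = bandwidth * RTT
= 1000 Mbps * 61 ms
= 1000 * 1e6 * 61 / 1000 bits
= 61000000 bits
= 7625000 bytes
= 7446.2891 KB
BDP = 61000000 bits (7625000 bytes)


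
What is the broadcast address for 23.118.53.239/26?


Network: 23.118.53.192/26
Host bits = 6
Set all host bits to 1:
Broadcast: 23.118.53.255


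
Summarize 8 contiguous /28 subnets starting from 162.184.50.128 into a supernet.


Original prefix: /28
Number of subnets: 8 = 2^3
New prefix = 28 - 3 = 25
Supernet: 162.184.50.128/25


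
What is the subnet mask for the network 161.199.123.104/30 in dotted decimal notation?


/30 means 30 network bits, 2 host bits
Binary: 11111111111111111111111111111100
Mask: 255.255.255.252


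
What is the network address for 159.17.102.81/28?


IP:   10011111.00010001.01100110.01010001
Mask: 11111111.11111111.11111111.11110000
AND operation:
Net:  10011111.00010001.01100110.01010000
Network: 159.17.102.80/28


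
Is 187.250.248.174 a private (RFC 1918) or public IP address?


RFC 1918 private ranges:
  10.0.0.0/8 (10.0.0.0 - 10.255.255.255)
  172.16.0.0/12 (172.16.0.0 - 172.31.255.255)
  192.168.0.0/16 (192.168.0.0 - 192.168.255.255)
Public (not in any RFC 1918 range)


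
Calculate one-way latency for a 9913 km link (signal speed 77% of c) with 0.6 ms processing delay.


Speed = 0.77 * 3e5 km/s = 231000 km/s
Propagation delay = 9913 / 231000 = 0.0429 s = 42.9134 ms
Processing delay = 0.6 ms
Total one-way latency = 43.5134 ms


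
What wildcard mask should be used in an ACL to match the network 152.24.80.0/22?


Subnet mask: 255.255.252.0
Wildcard = 255.255.255.255 - subnet mask
255 - 255 = 0
255 - 255 = 0
255 - 252 = 3
255 - 0 = 255
Wildcard: 0.0.3.255


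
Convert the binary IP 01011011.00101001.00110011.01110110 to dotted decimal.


01011011 = 91
00101001 = 41
00110011 = 51
01110110 = 118
IP: 91.41.51.118


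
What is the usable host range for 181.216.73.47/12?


Network: 181.208.0.0
Broadcast: 181.223.255.255
First usable = network + 1
Last usable = broadcast - 1
Range: 181.208.0.1 to 181.223.255.254


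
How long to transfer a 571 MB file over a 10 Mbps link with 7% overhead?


Effective throughput = 10 * (1 - 7/100) = 9.3 Mbps
File size in Mb = 571 * 8 = 4568 Mb
Time = 4568 / 9.3
Time = 491.1828 seconds


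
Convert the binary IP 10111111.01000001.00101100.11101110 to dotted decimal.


10111111 = 191
01000001 = 65
00101100 = 44
11101110 = 238
IP: 191.65.44.238


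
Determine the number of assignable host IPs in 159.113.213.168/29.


Host bits = 32 - 29 = 3
Total addresses = 2^3 = 8
Usable = total - 2 (network and broadcast)
Usable hosts: 6


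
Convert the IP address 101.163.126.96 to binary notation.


101 = 01100101
163 = 10100011
126 = 01111110
96 = 01100000
Binary: 01100101.10100011.01111110.01100000


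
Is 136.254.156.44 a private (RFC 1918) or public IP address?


RFC 1918 private ranges:
  10.0.0.0/8 (10.0.0.0 - 10.255.255.255)
  172.16.0.0/12 (172.16.0.0 - 172.31.255.255)
  192.168.0.0/16 (192.168.0.0 - 192.168.255.255)
Public (not in any RFC 1918 range)


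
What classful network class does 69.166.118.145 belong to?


First octet: 69
Binary: 01000101
0xxxxxxx -> Class A (1-126)
Class A, default mask 255.0.0.0 (/8)


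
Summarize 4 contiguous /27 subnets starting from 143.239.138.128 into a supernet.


Original prefix: /27
Number of subnets: 4 = 2^2
New prefix = 27 - 2 = 25
Supernet: 143.239.138.128/25


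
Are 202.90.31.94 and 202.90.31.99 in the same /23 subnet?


Mask: 255.255.254.0
202.90.31.94 AND mask = 202.90.30.0
202.90.31.99 AND mask = 202.90.30.0
Yes, same subnet (202.90.30.0)


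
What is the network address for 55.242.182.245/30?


IP:   00110111.11110010.10110110.11110101
Mask: 11111111.11111111.11111111.11111100
AND operation:
Net:  00110111.11110010.10110110.11110100
Network: 55.242.182.244/30


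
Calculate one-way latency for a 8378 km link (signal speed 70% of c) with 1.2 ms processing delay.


Speed = 0.7 * 3e5 km/s = 210000 km/s
Propagation delay = 8378 / 210000 = 0.0399 s = 39.8952 ms
Processing delay = 1.2 ms
Total one-way latency = 41.0952 ms


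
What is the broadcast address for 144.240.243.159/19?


Network: 144.240.224.0/19
Host bits = 13
Set all host bits to 1:
Broadcast: 144.240.255.255


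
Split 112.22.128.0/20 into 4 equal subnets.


New prefix = 20 + 2 = 22
Each subnet has 1024 addresses
  112.22.128.0/22
  112.22.132.0/22
  112.22.136.0/22
  112.22.140.0/22
Subnets: 112.22.128.0/22, 112.22.132.0/22, 112.22.136.0/22, 112.22.140.0/22


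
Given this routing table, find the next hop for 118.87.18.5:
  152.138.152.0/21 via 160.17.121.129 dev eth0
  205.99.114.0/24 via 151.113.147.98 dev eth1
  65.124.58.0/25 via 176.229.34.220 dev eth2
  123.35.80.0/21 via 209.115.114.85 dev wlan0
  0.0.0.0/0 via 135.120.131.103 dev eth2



Longest prefix match for 118.87.18.5:
  /21 152.138.152.0: no
  /24 205.99.114.0: no
  /25 65.124.58.0: no
  /21 123.35.80.0: no
  /0 0.0.0.0: MATCH
Selected: next-hop 135.120.131.103 via eth2 (matched /0)


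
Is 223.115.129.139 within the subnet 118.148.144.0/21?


Subnet network: 118.148.144.0
Test IP AND mask: 223.115.128.0
No, 223.115.129.139 is not in 118.148.144.0/21


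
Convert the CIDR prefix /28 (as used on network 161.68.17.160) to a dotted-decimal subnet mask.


/28 means 28 network bits, 4 host bits
Binary: 11111111111111111111111111110000
Mask: 255.255.255.240


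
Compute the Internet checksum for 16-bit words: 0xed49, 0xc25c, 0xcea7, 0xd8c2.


Sum all words (with carry folding):
+ 0xed49 = 0xed49
+ 0xc25c = 0xafa6
+ 0xcea7 = 0x7e4e
+ 0xd8c2 = 0x5711
One's complement: ~0x5711
Checksum = 0xa8ee


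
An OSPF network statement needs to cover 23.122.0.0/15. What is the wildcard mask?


Subnet mask: 255.254.0.0
Wildcard = 255.255.255.255 - subnet mask
255 - 255 = 0
255 - 254 = 1
255 - 0 = 255
255 - 0 = 255
Wildcard: 0.1.255.255


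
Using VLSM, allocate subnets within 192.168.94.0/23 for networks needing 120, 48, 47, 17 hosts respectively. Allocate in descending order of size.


120 hosts -> /25 (126 usable): 192.168.94.0/25
48 hosts -> /26 (62 usable): 192.168.94.128/26
47 hosts -> /26 (62 usable): 192.168.94.192/26
17 hosts -> /27 (30 usable): 192.168.95.0/27
Allocation: 192.168.94.0/25 (120 hosts, 126 usable); 192.168.94.128/26 (48 hosts, 62 usable); 192.168.94.192/26 (47 hosts, 62 usable); 192.168.95.0/27 (17 hosts, 30 usable)


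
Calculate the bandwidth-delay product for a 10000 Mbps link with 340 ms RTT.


BDP = bandwidth * RTT
= 10000 Mbps * 340 ms
= 10000 * 1e6 * 340 / 1000 bits
= 3400000000 bits
= 425000000 bytes
= 415039.0625 KB
BDP = 3400000000 bits (425000000 bytes)


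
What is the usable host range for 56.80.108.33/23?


Network: 56.80.108.0
Broadcast: 56.80.109.255
First usable = network + 1
Last usable = broadcast - 1
Range: 56.80.108.1 to 56.80.109.254


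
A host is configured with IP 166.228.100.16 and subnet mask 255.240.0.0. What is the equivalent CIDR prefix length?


Binary: 11111111.11110000.00000000.00000000
Count leading 1s
Prefix: /12


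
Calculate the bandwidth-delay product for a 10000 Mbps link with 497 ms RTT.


BDP = bandwidth * RTT
= 10000 Mbps * 497 ms
= 10000 * 1e6 * 497 / 1000 bits
= 4970000000 bits
= 621250000 bytes
= 606689.4531 KB
BDP = 4970000000 bits (621250000 bytes)


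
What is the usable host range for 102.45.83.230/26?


Network: 102.45.83.192
Broadcast: 102.45.83.255
First usable = network + 1
Last usable = broadcast - 1
Range: 102.45.83.193 to 102.45.83.254


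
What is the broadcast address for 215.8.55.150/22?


Network: 215.8.52.0/22
Host bits = 10
Set all host bits to 1:
Broadcast: 215.8.55.255


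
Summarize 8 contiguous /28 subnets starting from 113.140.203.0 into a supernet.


Original prefix: /28
Number of subnets: 8 = 2^3
New prefix = 28 - 3 = 25
Supernet: 113.140.203.0/25


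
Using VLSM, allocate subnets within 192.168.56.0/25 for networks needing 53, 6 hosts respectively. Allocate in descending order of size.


53 hosts -> /26 (62 usable): 192.168.56.0/26
6 hosts -> /29 (6 usable): 192.168.56.64/29
Allocation: 192.168.56.0/26 (53 hosts, 62 usable); 192.168.56.64/29 (6 hosts, 6 usable)


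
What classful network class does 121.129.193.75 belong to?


First octet: 121
Binary: 01111001
0xxxxxxx -> Class A (1-126)
Class A, default mask 255.0.0.0 (/8)


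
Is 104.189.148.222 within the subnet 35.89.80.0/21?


Subnet network: 35.89.80.0
Test IP AND mask: 104.189.144.0
No, 104.189.148.222 is not in 35.89.80.0/21


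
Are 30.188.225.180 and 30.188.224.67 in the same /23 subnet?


Mask: 255.255.254.0
30.188.225.180 AND mask = 30.188.224.0
30.188.224.67 AND mask = 30.188.224.0
Yes, same subnet (30.188.224.0)


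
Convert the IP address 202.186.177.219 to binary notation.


202 = 11001010
186 = 10111010
177 = 10110001
219 = 11011011
Binary: 11001010.10111010.10110001.11011011


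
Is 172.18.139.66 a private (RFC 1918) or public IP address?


RFC 1918 private ranges:
  10.0.0.0/8 (10.0.0.0 - 10.255.255.255)
  172.16.0.0/12 (172.16.0.0 - 172.31.255.255)
  192.168.0.0/16 (192.168.0.0 - 192.168.255.255)
Private (in 172.16.0.0/12)


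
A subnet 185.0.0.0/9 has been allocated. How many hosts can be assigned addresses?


Host bits = 32 - 9 = 23
Total addresses = 2^23 = 8388608
Usable = total - 2 (network and broadcast)
Usable hosts: 8388606


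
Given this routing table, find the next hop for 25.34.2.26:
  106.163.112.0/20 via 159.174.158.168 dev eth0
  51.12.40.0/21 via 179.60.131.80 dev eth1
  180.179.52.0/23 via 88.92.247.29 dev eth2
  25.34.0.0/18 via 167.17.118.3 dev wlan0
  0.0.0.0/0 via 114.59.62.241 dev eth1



Longest prefix match for 25.34.2.26:
  /20 106.163.112.0: no
  /21 51.12.40.0: no
  /23 180.179.52.0: no
  /18 25.34.0.0: MATCH
  /0 0.0.0.0: MATCH
Selected: next-hop 167.17.118.3 via wlan0 (matched /18)


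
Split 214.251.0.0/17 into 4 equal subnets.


New prefix = 17 + 2 = 19
Each subnet has 8192 addresses
  214.251.0.0/19
  214.251.32.0/19
  214.251.64.0/19
  214.251.96.0/19
Subnets: 214.251.0.0/19, 214.251.32.0/19, 214.251.64.0/19, 214.251.96.0/19


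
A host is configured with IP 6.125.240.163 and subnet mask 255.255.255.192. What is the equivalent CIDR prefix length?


Binary: 11111111.11111111.11111111.11000000
Count leading 1s
Prefix: /26


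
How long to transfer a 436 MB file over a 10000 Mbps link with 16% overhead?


Effective throughput = 10000 * (1 - 16/100) = 8400 Mbps
File size in Mb = 436 * 8 = 3488 Mb
Time = 3488 / 8400
Time = 0.4152 seconds


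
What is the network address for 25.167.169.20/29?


IP:   00011001.10100111.10101001.00010100
Mask: 11111111.11111111.11111111.11111000
AND operation:
Net:  00011001.10100111.10101001.00010000
Network: 25.167.169.16/29


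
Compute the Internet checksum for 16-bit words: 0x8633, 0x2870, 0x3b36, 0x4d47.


Sum all words (with carry folding):
+ 0x8633 = 0x8633
+ 0x2870 = 0xaea3
+ 0x3b36 = 0xe9d9
+ 0x4d47 = 0x3721
One's complement: ~0x3721
Checksum = 0xc8de


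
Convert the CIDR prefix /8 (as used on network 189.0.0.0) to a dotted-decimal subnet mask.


/8 means 8 network bits, 24 host bits
Binary: 11111111000000000000000000000000
Mask: 255.0.0.0


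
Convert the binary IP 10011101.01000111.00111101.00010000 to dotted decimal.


10011101 = 157
01000111 = 71
00111101 = 61
00010000 = 16
IP: 157.71.61.16


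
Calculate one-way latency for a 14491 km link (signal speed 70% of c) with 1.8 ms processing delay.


Speed = 0.7 * 3e5 km/s = 210000 km/s
Propagation delay = 14491 / 210000 = 0.069 s = 69.0048 ms
Processing delay = 1.8 ms
Total one-way latency = 70.8048 ms


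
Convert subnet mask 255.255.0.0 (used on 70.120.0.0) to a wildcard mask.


Subnet mask: 255.255.0.0
Wildcard = 255.255.255.255 - subnet mask
255 - 255 = 0
255 - 255 = 0
255 - 0 = 255
255 - 0 = 255
Wildcard: 0.0.255.255


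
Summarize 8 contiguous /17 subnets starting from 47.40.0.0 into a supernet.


Original prefix: /17
Number of subnets: 8 = 2^3
New prefix = 17 - 3 = 14
Supernet: 47.40.0.0/14


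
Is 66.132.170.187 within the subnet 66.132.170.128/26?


Subnet network: 66.132.170.128
Test IP AND mask: 66.132.170.128
Yes, 66.132.170.187 is in 66.132.170.128/26


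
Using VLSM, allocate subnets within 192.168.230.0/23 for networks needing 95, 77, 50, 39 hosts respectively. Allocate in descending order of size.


95 hosts -> /25 (126 usable): 192.168.230.0/25
77 hosts -> /25 (126 usable): 192.168.230.128/25
50 hosts -> /26 (62 usable): 192.168.231.0/26
39 hosts -> /26 (62 usable): 192.168.231.64/26
Allocation: 192.168.230.0/25 (95 hosts, 126 usable); 192.168.230.128/25 (77 hosts, 126 usable); 192.168.231.0/26 (50 hosts, 62 usable); 192.168.231.64/26 (39 hosts, 62 usable)


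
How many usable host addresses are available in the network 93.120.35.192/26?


Host bits = 32 - 26 = 6
Total addresses = 2^6 = 64
Usable = total - 2 (network and broadcast)
Usable hosts: 62


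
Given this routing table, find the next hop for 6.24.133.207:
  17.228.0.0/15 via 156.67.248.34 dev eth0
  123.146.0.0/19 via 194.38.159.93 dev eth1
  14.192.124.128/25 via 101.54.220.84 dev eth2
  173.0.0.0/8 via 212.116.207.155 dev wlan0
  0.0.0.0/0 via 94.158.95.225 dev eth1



Longest prefix match for 6.24.133.207:
  /15 17.228.0.0: no
  /19 123.146.0.0: no
  /25 14.192.124.128: no
  /8 173.0.0.0: no
  /0 0.0.0.0: MATCH
Selected: next-hop 94.158.95.225 via eth1 (matched /0)


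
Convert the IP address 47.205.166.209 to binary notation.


47 = 00101111
205 = 11001101
166 = 10100110
209 = 11010001
Binary: 00101111.11001101.10100110.11010001


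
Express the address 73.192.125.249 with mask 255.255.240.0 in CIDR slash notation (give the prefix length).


Binary: 11111111.11111111.11110000.00000000
Count leading 1s
Prefix: /20


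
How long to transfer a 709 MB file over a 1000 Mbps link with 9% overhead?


Effective throughput = 1000 * (1 - 9/100) = 910 Mbps
File size in Mb = 709 * 8 = 5672 Mb
Time = 5672 / 910
Time = 6.233 seconds


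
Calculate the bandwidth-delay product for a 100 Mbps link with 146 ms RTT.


BDP = bandwidth * RTT
= 100 Mbps * 146 ms
= 100 * 1e6 * 146 / 1000 bits
= 14600000 bits
= 1825000 bytes
= 1782.2266 KB
BDP = 14600000 bits (1825000 bytes)


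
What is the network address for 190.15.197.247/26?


IP:   10111110.00001111.11000101.11110111
Mask: 11111111.11111111.11111111.11000000
AND operation:
Net:  10111110.00001111.11000101.11000000
Network: 190.15.197.192/26


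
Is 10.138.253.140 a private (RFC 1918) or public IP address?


RFC 1918 private ranges:
  10.0.0.0/8 (10.0.0.0 - 10.255.255.255)
  172.16.0.0/12 (172.16.0.0 - 172.31.255.255)
  192.168.0.0/16 (192.168.0.0 - 192.168.255.255)
Private (in 10.0.0.0/8)


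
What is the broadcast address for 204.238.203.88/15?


Network: 204.238.0.0/15
Host bits = 17
Set all host bits to 1:
Broadcast: 204.239.255.255


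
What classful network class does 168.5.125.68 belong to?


First octet: 168
Binary: 10101000
10xxxxxx -> Class B (128-191)
Class B, default mask 255.255.0.0 (/16)


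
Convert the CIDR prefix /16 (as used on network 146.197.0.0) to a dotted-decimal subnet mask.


/16 means 16 network bits, 16 host bits
Binary: 11111111111111110000000000000000
Mask: 255.255.0.0


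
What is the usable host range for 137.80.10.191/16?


Network: 137.80.0.0
Broadcast: 137.80.255.255
First usable = network + 1
Last usable = broadcast - 1
Range: 137.80.0.1 to 137.80.255.254


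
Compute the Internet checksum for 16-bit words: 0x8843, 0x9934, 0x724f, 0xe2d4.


Sum all words (with carry folding):
+ 0x8843 = 0x8843
+ 0x9934 = 0x2178
+ 0x724f = 0x93c7
+ 0xe2d4 = 0x769c
One's complement: ~0x769c
Checksum = 0x8963


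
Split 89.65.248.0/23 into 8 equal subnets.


New prefix = 23 + 3 = 26
Each subnet has 64 addresses
  89.65.248.0/26
  89.65.248.64/26
  89.65.248.128/26
  89.65.248.192/26
  89.65.249.0/26
  89.65.249.64/26
  89.65.249.128/26
  89.65.249.192/26
Subnets: 89.65.248.0/26, 89.65.248.64/26, 89.65.248.128/26, 89.65.248.192/26, 89.65.249.0/26, 89.65.249.64/26, 89.65.249.128/26, 89.65.249.192/26


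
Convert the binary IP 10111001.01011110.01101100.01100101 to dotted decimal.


10111001 = 185
01011110 = 94
01101100 = 108
01100101 = 101
IP: 185.94.108.101


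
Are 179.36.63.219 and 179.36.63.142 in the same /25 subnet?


Mask: 255.255.255.128
179.36.63.219 AND mask = 179.36.63.128
179.36.63.142 AND mask = 179.36.63.128
Yes, same subnet (179.36.63.128)


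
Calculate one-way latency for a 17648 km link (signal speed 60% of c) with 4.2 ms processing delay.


Speed = 0.6 * 3e5 km/s = 180000 km/s
Propagation delay = 17648 / 180000 = 0.098 s = 98.0444 ms
Processing delay = 4.2 ms
Total one-way latency = 102.2444 ms


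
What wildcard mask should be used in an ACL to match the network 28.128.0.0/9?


Subnet mask: 255.128.0.0
Wildcard = 255.255.255.255 - subnet mask
255 - 255 = 0
255 - 128 = 127
255 - 0 = 255
255 - 0 = 255
Wildcard: 0.127.255.255


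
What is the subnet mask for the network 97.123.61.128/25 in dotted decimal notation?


/25 means 25 network bits, 7 host bits
Binary: 11111111111111111111111110000000
Mask: 255.255.255.128


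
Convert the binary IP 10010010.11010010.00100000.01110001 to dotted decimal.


10010010 = 146
11010010 = 210
00100000 = 32
01110001 = 113
IP: 146.210.32.113


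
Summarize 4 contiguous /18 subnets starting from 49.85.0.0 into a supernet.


Original prefix: /18
Number of subnets: 4 = 2^2
New prefix = 18 - 2 = 16
Supernet: 49.85.0.0/16


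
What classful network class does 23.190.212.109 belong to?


First octet: 23
Binary: 00010111
0xxxxxxx -> Class A (1-126)
Class A, default mask 255.0.0.0 (/8)


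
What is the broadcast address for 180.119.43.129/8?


Network: 180.0.0.0/8
Host bits = 24
Set all host bits to 1:
Broadcast: 180.255.255.255


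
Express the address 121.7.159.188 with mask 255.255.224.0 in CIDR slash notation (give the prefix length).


Binary: 11111111.11111111.11100000.00000000
Count leading 1s
Prefix: /19


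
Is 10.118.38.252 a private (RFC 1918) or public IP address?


RFC 1918 private ranges:
  10.0.0.0/8 (10.0.0.0 - 10.255.255.255)
  172.16.0.0/12 (172.16.0.0 - 172.31.255.255)
  192.168.0.0/16 (192.168.0.0 - 192.168.255.255)
Private (in 10.0.0.0/8)


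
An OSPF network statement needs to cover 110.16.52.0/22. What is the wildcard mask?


Subnet mask: 255.255.252.0
Wildcard = 255.255.255.255 - subnet mask
255 - 255 = 0
255 - 255 = 0
255 - 252 = 3
255 - 0 = 255
Wildcard: 0.0.3.255


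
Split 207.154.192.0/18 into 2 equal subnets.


New prefix = 18 + 1 = 19
Each subnet has 8192 addresses
  207.154.192.0/19
  207.154.224.0/19
Subnets: 207.154.192.0/19, 207.154.224.0/19


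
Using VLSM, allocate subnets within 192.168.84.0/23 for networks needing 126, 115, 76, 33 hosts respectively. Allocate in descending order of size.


126 hosts -> /25 (126 usable): 192.168.84.0/25
115 hosts -> /25 (126 usable): 192.168.84.128/25
76 hosts -> /25 (126 usable): 192.168.85.0/25
33 hosts -> /26 (62 usable): 192.168.85.128/26
Allocation: 192.168.84.0/25 (126 hosts, 126 usable); 192.168.84.128/25 (115 hosts, 126 usable); 192.168.85.0/25 (76 hosts, 126 usable); 192.168.85.128/26 (33 hosts, 62 usable)


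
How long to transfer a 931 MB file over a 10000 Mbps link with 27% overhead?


Effective throughput = 10000 * (1 - 27/100) = 7300 Mbps
File size in Mb = 931 * 8 = 7448 Mb
Time = 7448 / 7300
Time = 1.0203 seconds


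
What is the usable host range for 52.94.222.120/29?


Network: 52.94.222.120
Broadcast: 52.94.222.127
First usable = network + 1
Last usable = broadcast - 1
Range: 52.94.222.121 to 52.94.222.126


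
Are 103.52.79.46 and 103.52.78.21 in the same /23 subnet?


Mask: 255.255.254.0
103.52.79.46 AND mask = 103.52.78.0
103.52.78.21 AND mask = 103.52.78.0
Yes, same subnet (103.52.78.0)


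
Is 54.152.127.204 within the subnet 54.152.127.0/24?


Subnet network: 54.152.127.0
Test IP AND mask: 54.152.127.0
Yes, 54.152.127.204 is in 54.152.127.0/24


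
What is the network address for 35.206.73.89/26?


IP:   00100011.11001110.01001001.01011001
Mask: 11111111.11111111.11111111.11000000
AND operation:
Net:  00100011.11001110.01001001.01000000
Network: 35.206.73.64/26


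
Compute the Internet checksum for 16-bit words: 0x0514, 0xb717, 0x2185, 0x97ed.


Sum all words (with carry folding):
+ 0x0514 = 0x0514
+ 0xb717 = 0xbc2b
+ 0x2185 = 0xddb0
+ 0x97ed = 0x759e
One's complement: ~0x759e
Checksum = 0x8a61


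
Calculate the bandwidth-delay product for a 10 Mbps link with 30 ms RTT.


BDP = bandwidth * RTT
= 10 Mbps * 30 ms
= 10 * 1e6 * 30 / 1000 bits
= 300000 bits
= 37500 bytes
= 36.6211 KB
BDP = 300000 bits (37500 bytes)


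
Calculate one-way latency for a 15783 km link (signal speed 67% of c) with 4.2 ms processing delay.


Speed = 0.67 * 3e5 km/s = 201000 km/s
Propagation delay = 15783 / 201000 = 0.0785 s = 78.5224 ms
Processing delay = 4.2 ms
Total one-way latency = 82.7224 ms


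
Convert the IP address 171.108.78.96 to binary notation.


171 = 10101011
108 = 01101100
78 = 01001110
96 = 01100000
Binary: 10101011.01101100.01001110.01100000


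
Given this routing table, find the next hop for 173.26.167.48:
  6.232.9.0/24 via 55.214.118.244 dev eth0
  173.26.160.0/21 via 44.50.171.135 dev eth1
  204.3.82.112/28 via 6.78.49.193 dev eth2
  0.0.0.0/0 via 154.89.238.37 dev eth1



Longest prefix match for 173.26.167.48:
  /24 6.232.9.0: no
  /21 173.26.160.0: MATCH
  /28 204.3.82.112: no
  /0 0.0.0.0: MATCH
Selected: next-hop 44.50.171.135 via eth1 (matched /21)


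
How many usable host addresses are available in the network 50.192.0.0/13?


Host bits = 32 - 13 = 19
Total addresses = 2^19 = 524288
Usable = total - 2 (network and broadcast)
Usable hosts: 524286


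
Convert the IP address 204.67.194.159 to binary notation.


204 = 11001100
67 = 01000011
194 = 11000010
159 = 10011111
Binary: 11001100.01000011.11000010.10011111


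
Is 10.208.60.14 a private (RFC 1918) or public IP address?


RFC 1918 private ranges:
  10.0.0.0/8 (10.0.0.0 - 10.255.255.255)
  172.16.0.0/12 (172.16.0.0 - 172.31.255.255)
  192.168.0.0/16 (192.168.0.0 - 192.168.255.255)
Private (in 10.0.0.0/8)


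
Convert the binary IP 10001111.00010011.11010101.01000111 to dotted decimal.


10001111 = 143
00010011 = 19
11010101 = 213
01000111 = 71
IP: 143.19.213.71


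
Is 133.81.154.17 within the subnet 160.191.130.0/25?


Subnet network: 160.191.130.0
Test IP AND mask: 133.81.154.0
No, 133.81.154.17 is not in 160.191.130.0/25


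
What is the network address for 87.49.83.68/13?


IP:   01010111.00110001.01010011.01000100
Mask: 11111111.11111000.00000000.00000000
AND operation:
Net:  01010111.00110000.00000000.00000000
Network: 87.48.0.0/13


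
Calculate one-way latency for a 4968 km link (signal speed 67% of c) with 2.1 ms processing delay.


Speed = 0.67 * 3e5 km/s = 201000 km/s
Propagation delay = 4968 / 201000 = 0.0247 s = 24.7164 ms
Processing delay = 2.1 ms
Total one-way latency = 26.8164 ms


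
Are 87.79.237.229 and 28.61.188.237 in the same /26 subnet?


Mask: 255.255.255.192
87.79.237.229 AND mask = 87.79.237.192
28.61.188.237 AND mask = 28.61.188.192
No, different subnets (87.79.237.192 vs 28.61.188.192)


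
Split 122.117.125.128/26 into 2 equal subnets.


New prefix = 26 + 1 = 27
Each subnet has 32 addresses
  122.117.125.128/27
  122.117.125.160/27
Subnets: 122.117.125.128/27, 122.117.125.160/27


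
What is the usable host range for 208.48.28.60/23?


Network: 208.48.28.0
Broadcast: 208.48.29.255
First usable = network + 1
Last usable = broadcast - 1
Range: 208.48.28.1 to 208.48.29.254


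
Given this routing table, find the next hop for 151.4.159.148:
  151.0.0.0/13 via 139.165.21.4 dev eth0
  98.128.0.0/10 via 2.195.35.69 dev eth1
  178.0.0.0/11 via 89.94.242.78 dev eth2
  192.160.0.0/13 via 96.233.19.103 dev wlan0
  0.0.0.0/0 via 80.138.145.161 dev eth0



Longest prefix match for 151.4.159.148:
  /13 151.0.0.0: MATCH
  /10 98.128.0.0: no
  /11 178.0.0.0: no
  /13 192.160.0.0: no
  /0 0.0.0.0: MATCH
Selected: next-hop 139.165.21.4 via eth0 (matched /13)


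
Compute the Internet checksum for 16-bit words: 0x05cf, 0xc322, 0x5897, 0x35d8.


Sum all words (with carry folding):
+ 0x05cf = 0x05cf
+ 0xc322 = 0xc8f1
+ 0x5897 = 0x2189
+ 0x35d8 = 0x5761
One's complement: ~0x5761
Checksum = 0xa89e


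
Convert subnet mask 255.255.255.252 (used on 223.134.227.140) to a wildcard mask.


Subnet mask: 255.255.255.252
Wildcard = 255.255.255.255 - subnet mask
255 - 255 = 0
255 - 255 = 0
255 - 255 = 0
255 - 252 = 3
Wildcard: 0.0.0.3


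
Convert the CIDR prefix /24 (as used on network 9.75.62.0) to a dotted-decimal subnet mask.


/24 means 24 network bits, 8 host bits
Binary: 11111111111111111111111100000000
Mask: 255.255.255.0


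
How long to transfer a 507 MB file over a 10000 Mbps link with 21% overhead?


Effective throughput = 10000 * (1 - 21/100) = 7900 Mbps
File size in Mb = 507 * 8 = 4056 Mb
Time = 4056 / 7900
Time = 0.5134 seconds


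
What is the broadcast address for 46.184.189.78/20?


Network: 46.184.176.0/20
Host bits = 12
Set all host bits to 1:
Broadcast: 46.184.191.255


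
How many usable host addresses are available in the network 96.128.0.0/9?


Host bits = 32 - 9 = 23
Total addresses = 2^23 = 8388608
Usable = total - 2 (network and broadcast)
Usable hosts: 8388606


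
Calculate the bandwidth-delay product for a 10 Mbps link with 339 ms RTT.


BDP = bandwidth * RTT
= 10 Mbps * 339 ms
= 10 * 1e6 * 339 / 1000 bits
= 3390000 bits
= 423750 bytes
= 413.8184 KB
BDP = 3390000 bits (423750 bytes)


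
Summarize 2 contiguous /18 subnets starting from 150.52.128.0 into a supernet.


Original prefix: /18
Number of subnets: 2 = 2^1
New prefix = 18 - 1 = 17
Supernet: 150.52.128.0/17


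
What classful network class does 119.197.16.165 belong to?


First octet: 119
Binary: 01110111
0xxxxxxx -> Class A (1-126)
Class A, default mask 255.0.0.0 (/8)


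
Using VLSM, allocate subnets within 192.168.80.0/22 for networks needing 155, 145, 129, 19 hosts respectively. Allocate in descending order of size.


155 hosts -> /24 (254 usable): 192.168.80.0/24
145 hosts -> /24 (254 usable): 192.168.81.0/24
129 hosts -> /24 (254 usable): 192.168.82.0/24
19 hosts -> /27 (30 usable): 192.168.83.0/27
Allocation: 192.168.80.0/24 (155 hosts, 254 usable); 192.168.81.0/24 (145 hosts, 254 usable); 192.168.82.0/24 (129 hosts, 254 usable); 192.168.83.0/27 (19 hosts, 30 usable)


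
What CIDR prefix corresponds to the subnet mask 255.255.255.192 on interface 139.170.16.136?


Binary: 11111111.11111111.11111111.11000000
Count leading 1s
Prefix: /26


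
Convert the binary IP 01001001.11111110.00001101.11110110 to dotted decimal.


01001001 = 73
11111110 = 254
00001101 = 13
11110110 = 246
IP: 73.254.13.246


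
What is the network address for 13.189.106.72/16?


IP:   00001101.10111101.01101010.01001000
Mask: 11111111.11111111.00000000.00000000
AND operation:
Net:  00001101.10111101.00000000.00000000
Network: 13.189.0.0/16


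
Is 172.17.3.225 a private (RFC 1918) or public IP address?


RFC 1918 private ranges:
  10.0.0.0/8 (10.0.0.0 - 10.255.255.255)
  172.16.0.0/12 (172.16.0.0 - 172.31.255.255)
  192.168.0.0/16 (192.168.0.0 - 192.168.255.255)
Private (in 172.16.0.0/12)


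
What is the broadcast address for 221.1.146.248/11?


Network: 221.0.0.0/11
Host bits = 21
Set all host bits to 1:
Broadcast: 221.31.255.255


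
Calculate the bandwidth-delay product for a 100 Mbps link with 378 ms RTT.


BDP = bandwidth * RTT
= 100 Mbps * 378 ms
= 100 * 1e6 * 378 / 1000 bits
= 37800000 bits
= 4725000 bytes
= 4614.2578 KB
BDP = 37800000 bits (4725000 bytes)


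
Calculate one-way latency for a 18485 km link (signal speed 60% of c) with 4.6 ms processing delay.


Speed = 0.6 * 3e5 km/s = 180000 km/s
Propagation delay = 18485 / 180000 = 0.1027 s = 102.6944 ms
Processing delay = 4.6 ms
Total one-way latency = 107.2944 ms


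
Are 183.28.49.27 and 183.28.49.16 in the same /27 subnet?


Mask: 255.255.255.224
183.28.49.27 AND mask = 183.28.49.0
183.28.49.16 AND mask = 183.28.49.0
Yes, same subnet (183.28.49.0)


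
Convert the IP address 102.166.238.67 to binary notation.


102 = 01100110
166 = 10100110
238 = 11101110
67 = 01000011
Binary: 01100110.10100110.11101110.01000011


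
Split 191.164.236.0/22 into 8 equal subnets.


New prefix = 22 + 3 = 25
Each subnet has 128 addresses
  191.164.236.0/25
  191.164.236.128/25
  191.164.237.0/25
  191.164.237.128/25
  191.164.238.0/25
  191.164.238.128/25
  191.164.239.0/25
  191.164.239.128/25
Subnets: 191.164.236.0/25, 191.164.236.128/25, 191.164.237.0/25, 191.164.237.128/25, 191.164.238.0/25, 191.164.238.128/25, 191.164.239.0/25, 191.164.239.128/25


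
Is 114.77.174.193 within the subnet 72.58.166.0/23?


Subnet network: 72.58.166.0
Test IP AND mask: 114.77.174.0
No, 114.77.174.193 is not in 72.58.166.0/23


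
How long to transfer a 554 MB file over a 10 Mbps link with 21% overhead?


Effective throughput = 10 * (1 - 21/100) = 7.9 Mbps
File size in Mb = 554 * 8 = 4432 Mb
Time = 4432 / 7.9
Time = 561.0127 seconds


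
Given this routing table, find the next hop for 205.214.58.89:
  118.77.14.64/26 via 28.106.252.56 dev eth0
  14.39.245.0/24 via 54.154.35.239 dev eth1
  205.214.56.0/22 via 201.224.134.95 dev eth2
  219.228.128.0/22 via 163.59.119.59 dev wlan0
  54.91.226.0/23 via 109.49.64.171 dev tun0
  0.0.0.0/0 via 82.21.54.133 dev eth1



Longest prefix match for 205.214.58.89:
  /26 118.77.14.64: no
  /24 14.39.245.0: no
  /22 205.214.56.0: MATCH
  /22 219.228.128.0: no
  /23 54.91.226.0: no
  /0 0.0.0.0: MATCH
Selected: next-hop 201.224.134.95 via eth2 (matched /22)


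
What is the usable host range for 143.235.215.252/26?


Network: 143.235.215.192
Broadcast: 143.235.215.255
First usable = network + 1
Last usable = broadcast - 1
Range: 143.235.215.193 to 143.235.215.254


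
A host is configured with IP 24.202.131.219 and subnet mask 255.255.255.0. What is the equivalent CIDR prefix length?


Binary: 11111111.11111111.11111111.00000000
Count leading 1s
Prefix: /24


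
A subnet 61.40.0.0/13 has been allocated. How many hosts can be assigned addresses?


Host bits = 32 - 13 = 19
Total addresses = 2^19 = 524288
Usable = total - 2 (network and broadcast)
Usable hosts: 524286


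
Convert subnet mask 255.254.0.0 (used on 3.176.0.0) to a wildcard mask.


Subnet mask: 255.254.0.0
Wildcard = 255.255.255.255 - subnet mask
255 - 255 = 0
255 - 254 = 1
255 - 0 = 255
255 - 0 = 255
Wildcard: 0.1.255.255


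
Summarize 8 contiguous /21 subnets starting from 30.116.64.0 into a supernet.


Original prefix: /21
Number of subnets: 8 = 2^3
New prefix = 21 - 3 = 18
Supernet: 30.116.64.0/18


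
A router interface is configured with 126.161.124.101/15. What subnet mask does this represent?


/15 means 15 network bits, 17 host bits
Binary: 11111111111111100000000000000000
Mask: 255.254.0.0


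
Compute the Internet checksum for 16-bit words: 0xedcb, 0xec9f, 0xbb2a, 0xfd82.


Sum all words (with carry folding):
+ 0xedcb = 0xedcb
+ 0xec9f = 0xda6b
+ 0xbb2a = 0x9596
+ 0xfd82 = 0x9319
One's complement: ~0x9319
Checksum = 0x6ce6


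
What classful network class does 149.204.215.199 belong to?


First octet: 149
Binary: 10010101
10xxxxxx -> Class B (128-191)
Class B, default mask 255.255.0.0 (/16)


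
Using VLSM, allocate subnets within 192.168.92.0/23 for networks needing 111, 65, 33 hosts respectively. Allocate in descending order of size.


111 hosts -> /25 (126 usable): 192.168.92.0/25
65 hosts -> /25 (126 usable): 192.168.92.128/25
33 hosts -> /26 (62 usable): 192.168.93.0/26
Allocation: 192.168.92.0/25 (111 hosts, 126 usable); 192.168.92.128/25 (65 hosts, 126 usable); 192.168.93.0/26 (33 hosts, 62 usable)


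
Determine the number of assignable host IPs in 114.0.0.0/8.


Host bits = 32 - 8 = 24
Total addresses = 2^24 = 16777216
Usable = total - 2 (network and broadcast)
Usable hosts: 16777214


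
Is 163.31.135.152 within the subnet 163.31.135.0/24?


Subnet network: 163.31.135.0
Test IP AND mask: 163.31.135.0
Yes, 163.31.135.152 is in 163.31.135.0/24


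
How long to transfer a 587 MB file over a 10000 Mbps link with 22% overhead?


Effective throughput = 10000 * (1 - 22/100) = 7800 Mbps
File size in Mb = 587 * 8 = 4696 Mb
Time = 4696 / 7800
Time = 0.6021 seconds


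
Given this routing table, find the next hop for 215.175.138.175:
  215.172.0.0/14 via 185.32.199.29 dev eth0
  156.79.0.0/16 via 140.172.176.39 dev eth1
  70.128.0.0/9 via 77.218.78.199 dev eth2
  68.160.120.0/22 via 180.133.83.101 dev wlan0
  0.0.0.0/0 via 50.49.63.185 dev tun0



Longest prefix match for 215.175.138.175:
  /14 215.172.0.0: MATCH
  /16 156.79.0.0: no
  /9 70.128.0.0: no
  /22 68.160.120.0: no
  /0 0.0.0.0: MATCH
Selected: next-hop 185.32.199.29 via eth0 (matched /14)


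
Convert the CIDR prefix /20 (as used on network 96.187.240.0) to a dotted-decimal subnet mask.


/20 means 20 network bits, 12 host bits
Binary: 11111111111111111111000000000000
Mask: 255.255.240.0


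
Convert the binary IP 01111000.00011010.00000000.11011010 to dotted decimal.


01111000 = 120
00011010 = 26
00000000 = 0
11011010 = 218
IP: 120.26.0.218


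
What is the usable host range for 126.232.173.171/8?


Network: 126.0.0.0
Broadcast: 126.255.255.255
First usable = network + 1
Last usable = broadcast - 1
Range: 126.0.0.1 to 126.255.255.254


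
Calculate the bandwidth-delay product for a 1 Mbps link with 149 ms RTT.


BDP = bandwidth * RTT
= 1 Mbps * 149 ms
= 1 * 1e6 * 149 / 1000 bits
= 149000 bits
= 18625 bytes
= 18.1885 KB
BDP = 149000 bits (18625 bytes)


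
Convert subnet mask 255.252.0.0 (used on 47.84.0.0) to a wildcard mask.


Subnet mask: 255.252.0.0
Wildcard = 255.255.255.255 - subnet mask
255 - 255 = 0
255 - 252 = 3
255 - 0 = 255
255 - 0 = 255
Wildcard: 0.3.255.255


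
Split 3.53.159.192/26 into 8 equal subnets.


New prefix = 26 + 3 = 29
Each subnet has 8 addresses
  3.53.159.192/29
  3.53.159.200/29
  3.53.159.208/29
  3.53.159.216/29
  3.53.159.224/29
  3.53.159.232/29
  3.53.159.240/29
  3.53.159.248/29
Subnets: 3.53.159.192/29, 3.53.159.200/29, 3.53.159.208/29, 3.53.159.216/29, 3.53.159.224/29, 3.53.159.232/29, 3.53.159.240/29, 3.53.159.248/29


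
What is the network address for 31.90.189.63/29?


IP:   00011111.01011010.10111101.00111111
Mask: 11111111.11111111.11111111.11111000
AND operation:
Net:  00011111.01011010.10111101.00111000
Network: 31.90.189.56/29


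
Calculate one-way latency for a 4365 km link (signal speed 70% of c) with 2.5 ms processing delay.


Speed = 0.7 * 3e5 km/s = 210000 km/s
Propagation delay = 4365 / 210000 = 0.0208 s = 20.7857 ms
Processing delay = 2.5 ms
Total one-way latency = 23.2857 ms


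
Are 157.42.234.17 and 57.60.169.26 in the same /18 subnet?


Mask: 255.255.192.0
157.42.234.17 AND mask = 157.42.192.0
57.60.169.26 AND mask = 57.60.128.0
No, different subnets (157.42.192.0 vs 57.60.128.0)


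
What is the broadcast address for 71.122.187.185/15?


Network: 71.122.0.0/15
Host bits = 17
Set all host bits to 1:
Broadcast: 71.123.255.255


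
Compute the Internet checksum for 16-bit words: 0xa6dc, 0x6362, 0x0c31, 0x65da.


Sum all words (with carry folding):
+ 0xa6dc = 0xa6dc
+ 0x6362 = 0x0a3f
+ 0x0c31 = 0x1670
+ 0x65da = 0x7c4a
One's complement: ~0x7c4a
Checksum = 0x83b5


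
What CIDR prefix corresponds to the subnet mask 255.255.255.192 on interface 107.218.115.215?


Binary: 11111111.11111111.11111111.11000000
Count leading 1s
Prefix: /26


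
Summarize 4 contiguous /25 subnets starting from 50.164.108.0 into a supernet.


Original prefix: /25
Number of subnets: 4 = 2^2
New prefix = 25 - 2 = 23
Supernet: 50.164.108.0/23


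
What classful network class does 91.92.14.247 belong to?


First octet: 91
Binary: 01011011
0xxxxxxx -> Class A (1-126)
Class A, default mask 255.0.0.0 (/8)


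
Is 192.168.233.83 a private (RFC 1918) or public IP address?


RFC 1918 private ranges:
  10.0.0.0/8 (10.0.0.0 - 10.255.255.255)
  172.16.0.0/12 (172.16.0.0 - 172.31.255.255)
  192.168.0.0/16 (192.168.0.0 - 192.168.255.255)
Private (in 192.168.0.0/16)


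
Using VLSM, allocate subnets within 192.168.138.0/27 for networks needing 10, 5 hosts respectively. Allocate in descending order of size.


10 hosts -> /28 (14 usable): 192.168.138.0/28
5 hosts -> /29 (6 usable): 192.168.138.16/29
Allocation: 192.168.138.0/28 (10 hosts, 14 usable); 192.168.138.16/29 (5 hosts, 6 usable)
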